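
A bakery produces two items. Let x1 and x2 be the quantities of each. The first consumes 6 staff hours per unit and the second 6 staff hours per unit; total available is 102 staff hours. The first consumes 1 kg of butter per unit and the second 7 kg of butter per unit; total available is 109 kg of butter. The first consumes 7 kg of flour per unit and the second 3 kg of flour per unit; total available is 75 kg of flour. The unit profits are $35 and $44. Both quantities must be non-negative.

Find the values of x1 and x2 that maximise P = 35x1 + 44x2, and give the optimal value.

Corner points and P = 35x1 + 44x2:
  (0, 0) → P = 0
  (0, 109/7) → P = 4796/7
  (75/7, 0) → P = 375
  (5/3, 46/3) → P = 733
  (6, 11) → P = 694

At the optimal vertex, 6x1 + 6x2 = 102 and x1 + 7x2 = 109.
Solving simultaneously gives x1 = 5/3, x2 = 46/3.

x1 = 5/3, x2 = 46/3, maximum P = 733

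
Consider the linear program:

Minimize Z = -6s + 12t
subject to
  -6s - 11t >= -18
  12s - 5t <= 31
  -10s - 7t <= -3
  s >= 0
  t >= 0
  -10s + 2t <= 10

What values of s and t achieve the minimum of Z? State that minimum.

Feasible corners and Z = -6s + 12t:
  (431/162, 5/27) → Z = -371/27
  (0, 18/11) → Z = 216/11
  (31/12, 0) → Z = -31/2
  (0, 3/7) → Z = 36/7
  (3/10, 0) → Z = -9/5

At the optimal vertex, 12s - 5t = 31 and t = 0.
Solving simultaneously gives s = 31/12, t = 0.

s = 31/12, t = 0, minimum Z = -31/2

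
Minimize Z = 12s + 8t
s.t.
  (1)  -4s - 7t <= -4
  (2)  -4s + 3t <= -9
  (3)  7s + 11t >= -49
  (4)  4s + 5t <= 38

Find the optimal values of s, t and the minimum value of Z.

s = 15/8, t = -1/2, minimum Z = 37/2

The binding constraints are -4s - 7t = -4 and -4s + 3t = -9.
Solving simultaneously gives s = 15/8, t = -1/2.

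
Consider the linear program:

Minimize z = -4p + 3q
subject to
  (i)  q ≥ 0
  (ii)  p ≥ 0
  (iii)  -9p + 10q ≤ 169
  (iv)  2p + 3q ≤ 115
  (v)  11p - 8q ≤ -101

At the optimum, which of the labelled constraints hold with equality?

(ii) and (v)

Corner points and z = -4p + 3q:
  (0, 169/10) → z = 507/10
  (0, 101/8) → z = 303/8
  (9, 25) → z = 39

The minimum is at (0, 101/8). Substituting into each constraint, equality holds for (ii) and (v); the remaining constraints have slack.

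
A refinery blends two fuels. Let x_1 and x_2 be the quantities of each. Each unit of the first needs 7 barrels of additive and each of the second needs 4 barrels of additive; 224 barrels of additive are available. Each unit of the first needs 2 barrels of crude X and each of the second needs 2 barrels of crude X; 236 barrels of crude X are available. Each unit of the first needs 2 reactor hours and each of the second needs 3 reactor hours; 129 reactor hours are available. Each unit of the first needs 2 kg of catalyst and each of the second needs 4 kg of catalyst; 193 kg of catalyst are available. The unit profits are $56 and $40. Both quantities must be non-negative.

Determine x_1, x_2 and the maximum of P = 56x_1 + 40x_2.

x_1 = 12, x_2 = 35, maximum P = 2072

Corner points and P = 56x_1 + 40x_2:
  (0, 0) → P = 0
  (0, 43) → P = 1720
  (32, 0) → P = 1792
  (12, 35) → P = 2072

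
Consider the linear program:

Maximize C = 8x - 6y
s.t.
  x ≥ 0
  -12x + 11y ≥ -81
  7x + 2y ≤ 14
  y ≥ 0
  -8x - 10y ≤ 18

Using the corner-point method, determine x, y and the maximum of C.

x = 2, y = 0, maximum C = 16

Vertices and C = 8x - 6y:
  (0, 7) → C = -42
  (0, 0) → C = 0
  (2, 0) → C = 16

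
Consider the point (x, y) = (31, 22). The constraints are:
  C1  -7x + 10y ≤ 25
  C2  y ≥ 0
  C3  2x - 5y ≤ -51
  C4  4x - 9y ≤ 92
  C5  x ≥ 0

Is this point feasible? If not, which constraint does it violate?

Constraint C3: 2x - 5y = -48, which is not ≤ -51. All other constraints are satisfied.

not feasible — violates C3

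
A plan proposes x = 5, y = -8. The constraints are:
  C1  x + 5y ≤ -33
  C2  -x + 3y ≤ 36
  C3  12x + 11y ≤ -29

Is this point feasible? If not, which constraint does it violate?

not feasible — violates C3

Constraint C3: 12x + 11y = -28, which is not ≤ -29. All other constraints are satisfied.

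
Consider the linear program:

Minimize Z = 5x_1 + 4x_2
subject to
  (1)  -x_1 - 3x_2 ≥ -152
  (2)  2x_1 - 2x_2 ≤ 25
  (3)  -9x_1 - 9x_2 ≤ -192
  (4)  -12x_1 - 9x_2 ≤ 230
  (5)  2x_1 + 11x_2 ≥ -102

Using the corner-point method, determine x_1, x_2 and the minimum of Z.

Feasible corners and Z = 5x_1 + 4x_2:
  (379/8, 279/8) → Z = 3011/8
  (-44, 196/3) → Z = 124/3
  (203/12, 53/12) → Z = 409/4

At the optimal vertex, -x_1 - 3x_2 = -152 and -9x_1 - 9x_2 = -192.
Solving simultaneously gives x_1 = -44, x_2 = 196/3.

x_1 = -44, x_2 = 196/3, minimum Z = 124/3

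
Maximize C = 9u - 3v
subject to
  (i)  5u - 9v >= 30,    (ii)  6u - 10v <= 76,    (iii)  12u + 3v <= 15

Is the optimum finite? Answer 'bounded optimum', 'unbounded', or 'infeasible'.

Feasible corners and C = 9u - 3v:
  (75/41, -95/41) → C = 960/41
  (63/23, -137/23) → C = 978/23
The feasible region has finitely many vertices and no improving ray; the maximum is 978/23 at (63/23, -137/23).

bounded optimum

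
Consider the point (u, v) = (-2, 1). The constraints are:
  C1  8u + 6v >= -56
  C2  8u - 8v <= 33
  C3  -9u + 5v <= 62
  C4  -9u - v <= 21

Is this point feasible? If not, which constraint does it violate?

C1: -10 ≥ -56 ✓
C2: -24 ≤ 33 ✓
C3: 23 ≤ 62 ✓
C4: 17 ≤ 21 ✓

feasible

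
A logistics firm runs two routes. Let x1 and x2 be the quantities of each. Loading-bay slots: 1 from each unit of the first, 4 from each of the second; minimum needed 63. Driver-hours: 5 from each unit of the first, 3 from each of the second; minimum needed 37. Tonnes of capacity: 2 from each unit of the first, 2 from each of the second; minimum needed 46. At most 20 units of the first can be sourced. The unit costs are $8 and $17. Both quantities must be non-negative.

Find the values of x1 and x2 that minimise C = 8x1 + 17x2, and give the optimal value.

Vertices and C = 8x1 + 17x2:
  (0, 23) → C = 391
  (29/3, 40/3) → C = 304
  (20, 43/4) → C = 1371/4
The feasible region is unbounded (it extends along (0, 1)), but C strictly increases along every unbounded feasible direction, so there is no improving ray and the minimum is attained at a vertex.

At the optimal vertex, x1 + 4x2 = 63 and 2x1 + 2x2 = 46.
Solving simultaneously gives x1 = 29/3, x2 = 40/3.

x1 = 29/3, x2 = 40/3, minimum C = 304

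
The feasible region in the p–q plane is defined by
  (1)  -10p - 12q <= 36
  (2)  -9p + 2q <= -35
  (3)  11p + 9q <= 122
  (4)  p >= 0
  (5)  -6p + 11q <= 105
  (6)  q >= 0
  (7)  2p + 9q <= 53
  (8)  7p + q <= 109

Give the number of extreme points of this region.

4

Pairwise boundary intersections that survive every other constraint:
  (35/9, 0)
  (421/85, 407/85)
  (122/11, 0)
  (23/3, 113/27)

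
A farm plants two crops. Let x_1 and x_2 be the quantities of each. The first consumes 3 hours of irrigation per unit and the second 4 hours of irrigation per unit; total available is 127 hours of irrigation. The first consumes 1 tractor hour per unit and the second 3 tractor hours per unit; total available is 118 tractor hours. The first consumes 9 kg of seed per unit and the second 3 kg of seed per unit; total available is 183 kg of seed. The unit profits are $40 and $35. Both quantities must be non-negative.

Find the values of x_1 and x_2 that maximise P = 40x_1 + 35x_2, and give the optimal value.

x_1 = 13, x_2 = 22, maximum P = 1290

Extreme points and P = 40x_1 + 35x_2:
  (0, 0) → P = 0
  (0, 127/4) → P = 4445/4
  (61/3, 0) → P = 2440/3
  (13, 22) → P = 1290

The optimum lies where 3x_1 + 4x_2 = 127 and 9x_1 + 3x_2 = 183.
Solving simultaneously gives x_1 = 13, x_2 = 22.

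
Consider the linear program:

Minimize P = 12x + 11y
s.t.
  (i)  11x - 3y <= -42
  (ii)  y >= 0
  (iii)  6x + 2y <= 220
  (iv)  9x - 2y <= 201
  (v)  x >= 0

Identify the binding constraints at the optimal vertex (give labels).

Vertices and P = 12x + 11y:
  (72/5, 334/5) → P = 4538/5
  (0, 14) → P = 154
  (0, 110) → P = 1210

The minimum is at (0, 14). Substituting into each constraint, equality holds for (i) and (v); the remaining constraints have slack.

(i) and (v)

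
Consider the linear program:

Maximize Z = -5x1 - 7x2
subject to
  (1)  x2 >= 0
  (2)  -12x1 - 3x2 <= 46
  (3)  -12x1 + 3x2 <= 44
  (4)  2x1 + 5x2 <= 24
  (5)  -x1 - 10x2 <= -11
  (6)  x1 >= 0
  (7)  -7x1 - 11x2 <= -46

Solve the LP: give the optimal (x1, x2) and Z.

x1 = 0, x2 = 46/11, maximum Z = -322/11

Extreme points and Z = -5x1 - 7x2:
  (12, 0) → Z = -60
  (11, 0) → Z = -55
  (0, 24/5) → Z = -168/5
  (339/59, 31/59) → Z = -1912/59
  (0, 46/11) → Z = -322/11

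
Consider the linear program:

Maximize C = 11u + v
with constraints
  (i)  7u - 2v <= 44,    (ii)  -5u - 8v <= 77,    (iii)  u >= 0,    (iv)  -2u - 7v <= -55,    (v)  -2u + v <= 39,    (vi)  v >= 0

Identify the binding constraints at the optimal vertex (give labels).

(i) and (v)

Extreme points and C = 11u + v:
  (418/53, 297/53) → C = 4895/53
  (122/3, 361/3) → C = 1703/3
  (0, 55/7) → C = 55/7
  (0, 39) → C = 39

The maximum is at (122/3, 361/3). Substituting into each constraint, equality holds for (i) and (v); the remaining constraints have slack.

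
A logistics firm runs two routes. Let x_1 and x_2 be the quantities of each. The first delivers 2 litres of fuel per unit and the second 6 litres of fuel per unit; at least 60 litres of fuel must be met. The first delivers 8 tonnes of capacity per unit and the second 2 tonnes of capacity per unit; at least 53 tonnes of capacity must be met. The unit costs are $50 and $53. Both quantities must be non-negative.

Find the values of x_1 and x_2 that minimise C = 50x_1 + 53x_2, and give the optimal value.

x_1 = 9/2, x_2 = 17/2, minimum C = 1351/2

Corner points and C = 50x_1 + 53x_2:
  (0, 53/2) → C = 2809/2
  (30, 0) → C = 1500
  (9/2, 17/2) → C = 1351/2
The feasible region is unbounded (it extends along (0, 1), (1, 0)), but C strictly increases along every unbounded feasible direction, so there is no improving ray and the minimum is attained at a vertex.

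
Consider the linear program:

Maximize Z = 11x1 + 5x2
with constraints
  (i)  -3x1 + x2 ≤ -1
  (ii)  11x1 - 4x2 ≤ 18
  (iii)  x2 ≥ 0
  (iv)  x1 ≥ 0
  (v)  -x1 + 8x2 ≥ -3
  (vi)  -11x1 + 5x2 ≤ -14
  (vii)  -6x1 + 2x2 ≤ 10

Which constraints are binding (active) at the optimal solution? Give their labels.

Corner points and Z = 11x1 + 5x2:
  (18/11, 0) → Z = 18
  (34/11, 4) → Z = 54
  (14/11, 0) → Z = 14

The maximum is at (34/11, 4). Substituting into each constraint, equality holds for (ii) and (vi); the remaining constraints have slack.

(ii) and (vi)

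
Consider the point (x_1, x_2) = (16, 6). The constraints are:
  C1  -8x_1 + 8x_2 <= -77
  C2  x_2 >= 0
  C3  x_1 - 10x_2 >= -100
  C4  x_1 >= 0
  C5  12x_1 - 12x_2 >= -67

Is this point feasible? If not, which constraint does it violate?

C1: -80 ≤ -77 ✓
C2: 6 ≥ 0 ✓
C3: -44 ≥ -100 ✓
C4: 16 ≥ 0 ✓
C5: 120 ≥ -67 ✓

feasible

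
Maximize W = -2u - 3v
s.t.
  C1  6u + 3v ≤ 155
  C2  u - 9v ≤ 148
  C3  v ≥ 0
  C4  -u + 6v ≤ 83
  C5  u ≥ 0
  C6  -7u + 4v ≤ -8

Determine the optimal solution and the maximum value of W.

u = 8/7, v = 0, maximum W = -16/7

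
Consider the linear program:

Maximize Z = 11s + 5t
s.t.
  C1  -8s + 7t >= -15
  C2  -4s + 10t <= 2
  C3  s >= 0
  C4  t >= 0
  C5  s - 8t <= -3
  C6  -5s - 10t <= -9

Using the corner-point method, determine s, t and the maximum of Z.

Vertices and Z = 11s + 5t:
  (41/13, 19/13) → Z = 42
  (47/19, 13/19) → Z = 582/19
  (7/9, 23/45) → Z = 100/9
  (21/25, 12/25) → Z = 291/25

At the optimal vertex, -8s + 7t = -15 and -4s + 10t = 2.
Solving simultaneously gives s = 41/13, t = 19/13.

s = 41/13, t = 19/13, maximum Z = 42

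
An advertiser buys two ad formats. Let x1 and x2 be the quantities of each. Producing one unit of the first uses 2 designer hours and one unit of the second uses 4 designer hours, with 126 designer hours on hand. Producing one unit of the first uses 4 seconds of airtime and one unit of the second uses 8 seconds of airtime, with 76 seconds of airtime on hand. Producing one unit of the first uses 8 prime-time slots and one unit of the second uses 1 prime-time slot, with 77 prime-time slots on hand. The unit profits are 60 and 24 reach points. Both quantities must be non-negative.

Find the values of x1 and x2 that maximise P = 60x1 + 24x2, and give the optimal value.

Vertices and P = 60x1 + 24x2:
  (0, 0) → P = 0
  (0, 19/2) → P = 228
  (77/8, 0) → P = 1155/2
  (9, 5) → P = 660

x1 = 9, x2 = 5, maximum P = 660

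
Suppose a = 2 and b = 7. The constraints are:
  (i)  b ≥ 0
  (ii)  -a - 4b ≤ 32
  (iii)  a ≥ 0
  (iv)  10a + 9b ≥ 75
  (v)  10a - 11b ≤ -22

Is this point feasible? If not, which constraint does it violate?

feasible

(i): 7 ≥ 0 ✓
(ii): -30 ≤ 32 ✓
(iii): 2 ≥ 0 ✓
(iv): 83 ≥ 75 ✓
(v): -57 ≤ -22 ✓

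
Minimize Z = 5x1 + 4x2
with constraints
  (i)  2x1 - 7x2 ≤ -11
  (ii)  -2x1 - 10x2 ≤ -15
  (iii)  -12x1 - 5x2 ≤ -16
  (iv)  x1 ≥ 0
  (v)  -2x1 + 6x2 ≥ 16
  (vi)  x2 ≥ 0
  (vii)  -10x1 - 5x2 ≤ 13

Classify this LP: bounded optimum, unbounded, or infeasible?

bounded optimum

Extreme points and Z = 5x1 + 4x2:
  (0, 16/5) → Z = 64/5
  (8/41, 112/41) → Z = 488/41
The feasible region has finitely many vertices and no improving ray; the minimum is 488/41 at (8/41, 112/41).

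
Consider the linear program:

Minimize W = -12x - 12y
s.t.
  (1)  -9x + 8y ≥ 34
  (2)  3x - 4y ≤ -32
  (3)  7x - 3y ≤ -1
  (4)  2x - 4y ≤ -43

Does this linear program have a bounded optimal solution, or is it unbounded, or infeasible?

unbounded

From the feasible point (125/22, 299/22), moving in the direction (3, 7) keeps every constraint satisfied while W decreases without bound.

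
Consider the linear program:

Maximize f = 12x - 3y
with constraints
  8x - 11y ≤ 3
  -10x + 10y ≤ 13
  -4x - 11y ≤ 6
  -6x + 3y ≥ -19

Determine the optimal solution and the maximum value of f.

x = 229/30, y = 134/15, maximum f = 324/5

Feasible corners and f = 12x - 3y:
  (-1/4, -5/11) → f = -18/11
  (100/21, 67/21) → f = 333/7
  (-203/150, -4/75) → f = -402/25
  (229/30, 134/15) → f = 324/5

The optimum lies where -10x + 10y = 13 and -6x + 3y = -19.
Solving simultaneously gives x = 229/30, y = 134/15.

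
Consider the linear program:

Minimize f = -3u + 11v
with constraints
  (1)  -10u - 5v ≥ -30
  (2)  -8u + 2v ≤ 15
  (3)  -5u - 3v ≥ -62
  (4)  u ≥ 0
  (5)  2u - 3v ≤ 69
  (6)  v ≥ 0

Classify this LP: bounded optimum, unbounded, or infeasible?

bounded optimum

Feasible corners and f = -3u + 11v:
  (0, 6) → f = 66
  (3, 0) → f = -9
  (0, 0) → f = 0
The feasible region has finitely many vertices and no improving ray; the minimum is -9 at (3, 0).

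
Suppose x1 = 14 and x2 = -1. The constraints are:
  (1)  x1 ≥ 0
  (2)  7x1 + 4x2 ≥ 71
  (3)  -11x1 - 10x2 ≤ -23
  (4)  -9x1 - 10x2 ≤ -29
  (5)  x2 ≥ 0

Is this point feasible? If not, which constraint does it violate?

Constraint (5): x2 = -1, which is not ≥ 0. All other constraints are satisfied.

not feasible — violates (5)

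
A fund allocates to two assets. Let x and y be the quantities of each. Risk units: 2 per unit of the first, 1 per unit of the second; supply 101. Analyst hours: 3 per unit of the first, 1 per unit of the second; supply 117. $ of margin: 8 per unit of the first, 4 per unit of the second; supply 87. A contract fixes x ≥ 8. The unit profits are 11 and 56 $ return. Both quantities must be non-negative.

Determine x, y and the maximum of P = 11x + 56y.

Extreme points and P = 11x + 56y:
  (87/8, 0) → P = 957/8
  (8, 0) → P = 88
  (8, 23/4) → P = 410

x = 8, y = 23/4, maximum P = 410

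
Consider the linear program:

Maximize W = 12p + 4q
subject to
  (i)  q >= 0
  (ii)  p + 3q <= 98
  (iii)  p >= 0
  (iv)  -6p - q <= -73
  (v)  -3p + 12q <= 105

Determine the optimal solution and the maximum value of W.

Vertices and W = 12p + 4q:
  (98, 0) → W = 1176
  (73/6, 0) → W = 146
  (41, 19) → W = 568
  (257/25, 283/25) → W = 4216/25

p = 98, q = 0, maximum W = 1176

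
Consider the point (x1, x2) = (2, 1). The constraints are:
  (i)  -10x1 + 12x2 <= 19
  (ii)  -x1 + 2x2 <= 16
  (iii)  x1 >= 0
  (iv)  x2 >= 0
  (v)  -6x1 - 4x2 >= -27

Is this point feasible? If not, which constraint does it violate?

(i): -8 ≤ 19 ✓
(ii): 0 ≤ 16 ✓
(iii): 2 ≥ 0 ✓
(iv): 1 ≥ 0 ✓
(v): -16 ≥ -27 ✓

feasible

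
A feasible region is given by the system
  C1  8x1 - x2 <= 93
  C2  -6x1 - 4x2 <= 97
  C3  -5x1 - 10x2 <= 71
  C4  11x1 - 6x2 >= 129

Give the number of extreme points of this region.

The feasible vertices (each the meet of two boundaries and inside every other half-plane) are:
  (859/85, -1033/85)
  (429/37, -9/37)
  (216/35, -713/70)

3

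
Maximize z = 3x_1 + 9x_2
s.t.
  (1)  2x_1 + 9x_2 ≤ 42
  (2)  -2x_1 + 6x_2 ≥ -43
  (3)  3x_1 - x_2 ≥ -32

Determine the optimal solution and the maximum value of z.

The binding constraints are 2x_1 + 9x_2 = 42 and -2x_1 + 6x_2 = -43.
Solving simultaneously gives x_1 = 213/10, x_2 = -1/15.

x_1 = 213/10, x_2 = -1/15, maximum z = 633/10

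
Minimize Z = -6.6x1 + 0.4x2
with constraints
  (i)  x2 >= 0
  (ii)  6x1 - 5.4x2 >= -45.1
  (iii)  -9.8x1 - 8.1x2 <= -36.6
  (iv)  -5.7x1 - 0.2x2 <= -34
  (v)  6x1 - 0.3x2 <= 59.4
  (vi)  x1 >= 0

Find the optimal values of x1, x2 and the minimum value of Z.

x1 = 9.9, x2 = 0, minimum Z = -65.34

Feasible corners and Z = -6.6x1 + 0.4x2:
  (340/57, 0) → Z = -748/19
  (99/10, 0) → Z = -3267/50
  (8729/1599, 15369/1066) → Z = -16130/533
  (11143/1020, 1045/51) → Z = -325919/5100

The optimum lies where x2 = 0 and 6x1 - 0.3x2 = 59.4.
Solving simultaneously gives x1 = 99/10, x2 = 0.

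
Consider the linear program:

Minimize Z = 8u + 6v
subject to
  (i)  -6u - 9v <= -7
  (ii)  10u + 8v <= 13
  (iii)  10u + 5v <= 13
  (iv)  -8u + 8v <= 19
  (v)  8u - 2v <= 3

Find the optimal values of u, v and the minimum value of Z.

u = -23/24, v = 17/12, minimum Z = 5/6

Feasible corners and Z = 8u + 6v:
  (-23/24, 17/12) → Z = 5/6
  (41/84, 19/42) → Z = 139/21
  (-1/3, 49/24) → Z = 115/12
  (25/42, 37/42) → Z = 211/21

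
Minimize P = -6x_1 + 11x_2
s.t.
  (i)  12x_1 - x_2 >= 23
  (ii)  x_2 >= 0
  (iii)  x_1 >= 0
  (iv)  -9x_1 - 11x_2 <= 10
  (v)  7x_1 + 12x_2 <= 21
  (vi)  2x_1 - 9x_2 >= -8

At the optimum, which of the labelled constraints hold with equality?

Extreme points and P = -6x_1 + 11x_2:
  (23/12, 0) → P = -23/2
  (297/151, 91/151) → P = -781/151
  (3, 0) → P = -18

The minimum is at (3, 0). Substituting into each constraint, equality holds for (ii) and (v); the remaining constraints have slack.

(ii) and (v)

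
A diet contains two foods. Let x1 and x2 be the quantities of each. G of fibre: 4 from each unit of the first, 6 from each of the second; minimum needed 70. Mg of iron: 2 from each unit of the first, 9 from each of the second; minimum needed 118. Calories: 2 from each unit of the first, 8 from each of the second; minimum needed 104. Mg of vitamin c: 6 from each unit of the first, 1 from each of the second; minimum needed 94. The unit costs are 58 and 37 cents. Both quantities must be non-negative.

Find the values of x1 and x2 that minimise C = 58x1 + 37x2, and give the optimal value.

Feasible corners and C = 58x1 + 37x2:
  (0, 94) → C = 3478
  (59, 0) → C = 3422
  (14, 10) → C = 1182
The feasible region is unbounded (it extends along (0, 1), (1, 0)), but C strictly increases along every unbounded feasible direction, so there is no improving ray and the minimum is attained at a vertex.

At the optimal vertex, 2x1 + 9x2 = 118 and 6x1 + x2 = 94.
Solving simultaneously gives x1 = 14, x2 = 10.

x1 = 14, x2 = 10, minimum C = 1182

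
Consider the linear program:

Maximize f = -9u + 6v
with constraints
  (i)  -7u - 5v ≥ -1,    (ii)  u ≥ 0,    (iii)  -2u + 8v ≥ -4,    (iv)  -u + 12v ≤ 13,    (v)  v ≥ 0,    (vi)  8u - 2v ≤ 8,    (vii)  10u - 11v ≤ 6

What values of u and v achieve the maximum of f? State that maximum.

The optimum lies where -7u - 5v = -1 and u = 0.
Solving simultaneously gives u = 0, v = 1/5.

u = 0, v = 1/5, maximum f = 6/5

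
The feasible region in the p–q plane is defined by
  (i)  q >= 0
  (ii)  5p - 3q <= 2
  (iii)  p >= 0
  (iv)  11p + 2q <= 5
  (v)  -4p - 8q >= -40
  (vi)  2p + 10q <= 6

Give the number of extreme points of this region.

5

The feasible vertices (each the meet of two boundaries and inside every other half-plane) are:
  (2/5, 0)
  (0, 0)
  (19/43, 3/43)
  (0, 3/5)
  (19/53, 28/53)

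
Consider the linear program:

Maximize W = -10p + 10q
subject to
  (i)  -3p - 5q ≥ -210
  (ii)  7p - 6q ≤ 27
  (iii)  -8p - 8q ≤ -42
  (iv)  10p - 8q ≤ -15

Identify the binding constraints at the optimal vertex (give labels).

Extreme points and W = -10p + 10q:
  (-735/8, 777/8) → W = 1890
  (1605/74, 2145/74) → W = 2700/37
  (3/2, 15/4) → W = 45/2

The maximum is at (-735/8, 777/8). Substituting into each constraint, equality holds for (i) and (iii); the remaining constraints have slack.

(i) and (iii)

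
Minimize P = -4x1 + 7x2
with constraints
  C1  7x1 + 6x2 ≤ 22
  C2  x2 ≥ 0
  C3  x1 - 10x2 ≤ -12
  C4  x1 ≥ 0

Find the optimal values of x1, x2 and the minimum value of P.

x1 = 37/19, x2 = 53/38, minimum P = 75/38

Extreme points and P = -4x1 + 7x2:
  (37/19, 53/38) → P = 75/38
  (0, 11/3) → P = 77/3
  (0, 6/5) → P = 42/5

At the optimal vertex, 7x1 + 6x2 = 22 and x1 - 10x2 = -12.
Solving simultaneously gives x1 = 37/19, x2 = 53/38.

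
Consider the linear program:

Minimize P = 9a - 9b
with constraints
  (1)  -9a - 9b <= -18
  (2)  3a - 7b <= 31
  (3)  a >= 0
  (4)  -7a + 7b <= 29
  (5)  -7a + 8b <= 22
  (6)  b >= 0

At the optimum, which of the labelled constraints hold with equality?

(3) and (5)

Extreme points and P = 9a - 9b:
  (0, 2) → P = -18
  (2, 0) → P = 18
  (31/3, 0) → P = 93
  (0, 11/4) → P = -99/4
The feasible region is unbounded (it extends along (8, 7), (7, 3)), but P strictly increases along every unbounded feasible direction, so there is no improving ray and the minimum is attained at a vertex.

The minimum is at (0, 11/4). Substituting into each constraint, equality holds for (3) and (5); the remaining constraints have slack.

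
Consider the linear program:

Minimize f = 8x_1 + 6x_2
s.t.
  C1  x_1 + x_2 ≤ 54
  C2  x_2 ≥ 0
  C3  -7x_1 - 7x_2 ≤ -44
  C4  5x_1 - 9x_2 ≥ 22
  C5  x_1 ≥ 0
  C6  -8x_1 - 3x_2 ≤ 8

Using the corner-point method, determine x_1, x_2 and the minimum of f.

x_1 = 275/49, x_2 = 33/49, minimum f = 2398/49

Extreme points and f = 8x_1 + 6x_2:
  (54, 0) → f = 432
  (254/7, 124/7) → f = 2776/7
  (44/7, 0) → f = 352/7
  (275/49, 33/49) → f = 2398/49

The binding constraints are -7x_1 - 7x_2 = -44 and 5x_1 - 9x_2 = 22.
Solving simultaneously gives x_1 = 275/49, x_2 = 33/49.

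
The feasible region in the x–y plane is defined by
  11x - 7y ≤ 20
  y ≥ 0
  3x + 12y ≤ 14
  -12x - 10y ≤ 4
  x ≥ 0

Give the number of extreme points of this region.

4

The feasible vertices (each the meet of two boundaries and inside every other half-plane) are:
  (20/11, 0)
  (338/153, 94/153)
  (0, 0)
  (0, 7/6)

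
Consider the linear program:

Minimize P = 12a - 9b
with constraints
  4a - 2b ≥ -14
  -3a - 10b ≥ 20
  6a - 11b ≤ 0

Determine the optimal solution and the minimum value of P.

a = -90/23, b = -19/23, minimum P = -909/23

The binding constraints are 4a - 2b = -14 and -3a - 10b = 20.
Solving simultaneously gives a = -90/23, b = -19/23.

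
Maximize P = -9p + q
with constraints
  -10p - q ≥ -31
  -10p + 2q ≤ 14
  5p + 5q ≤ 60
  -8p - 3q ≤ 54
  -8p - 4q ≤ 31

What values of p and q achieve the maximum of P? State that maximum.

Feasible corners and P = -9p + q:
  (19/9, 89/9) → P = -82/9
  (155/32, -279/16) → P = -1953/32
  (5/6, 67/6) → P = 11/3
  (-59/28, -99/28) → P = 108/7

p = -59/28, q = -99/28, maximum P = 108/7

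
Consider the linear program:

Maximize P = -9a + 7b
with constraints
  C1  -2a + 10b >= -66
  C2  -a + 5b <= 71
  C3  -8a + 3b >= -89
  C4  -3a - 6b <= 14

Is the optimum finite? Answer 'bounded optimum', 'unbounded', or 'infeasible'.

bounded optimum

Vertices and P = -9a + 7b:
  (346/37, -175/37) → P = -4339/37
  (128/21, -113/21) → P = -1943/21
  (658/37, 657/37) → P = -1323/37
  (-496/21, 199/21) → P = 5857/21
The feasible region has finitely many vertices and no improving ray; the maximum is 5857/21 at (-496/21, 199/21).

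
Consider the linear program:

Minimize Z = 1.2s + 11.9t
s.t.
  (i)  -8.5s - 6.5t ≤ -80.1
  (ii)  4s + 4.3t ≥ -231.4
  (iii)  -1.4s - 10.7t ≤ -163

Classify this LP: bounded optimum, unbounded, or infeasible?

unbounded

From the feasible point (-20243/8185, 127336/8185), moving in the direction (10.7, -1.4) keeps every constraint satisfied while Z decreases without bound.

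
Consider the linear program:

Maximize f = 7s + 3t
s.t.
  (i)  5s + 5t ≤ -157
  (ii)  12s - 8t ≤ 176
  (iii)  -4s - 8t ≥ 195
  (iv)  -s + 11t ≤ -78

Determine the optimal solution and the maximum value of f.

The feasible region is unbounded (it extends along (-11, -1), (-2, -3)), but f strictly decreases along every unbounded feasible direction, so there is no improving ray and the maximum is attained at a vertex.

s = -94/25, t = -691/25, maximum f = -2731/25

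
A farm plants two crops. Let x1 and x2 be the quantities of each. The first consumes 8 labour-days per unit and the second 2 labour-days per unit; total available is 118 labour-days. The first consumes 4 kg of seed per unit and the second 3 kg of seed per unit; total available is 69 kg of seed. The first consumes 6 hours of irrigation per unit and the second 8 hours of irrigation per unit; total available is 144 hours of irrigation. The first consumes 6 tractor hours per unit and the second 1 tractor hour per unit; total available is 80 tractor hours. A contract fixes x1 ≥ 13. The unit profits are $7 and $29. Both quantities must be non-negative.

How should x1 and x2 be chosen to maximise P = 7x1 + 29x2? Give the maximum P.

x1 = 13, x2 = 2, maximum P = 149

The binding constraints are 6x1 + x2 = 80 and x1 = 13.
Solving simultaneously gives x1 = 13, x2 = 2.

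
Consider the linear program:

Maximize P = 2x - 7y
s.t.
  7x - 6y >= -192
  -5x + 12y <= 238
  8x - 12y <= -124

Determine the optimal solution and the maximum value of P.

x = -130/3, y = -167/9, maximum P = 389/9

Extreme points and P = 2x - 7y:
  (-146/9, 353/27) → P = -3347/27
  (-130/3, -167/9) → P = 389/9
  (38, 107/3) → P = -521/3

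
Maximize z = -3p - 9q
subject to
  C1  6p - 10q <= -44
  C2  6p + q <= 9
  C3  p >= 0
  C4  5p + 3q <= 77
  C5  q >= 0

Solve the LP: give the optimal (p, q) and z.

Extreme points and z = -3p - 9q:
  (23/33, 53/11) → z = -500/11
  (0, 22/5) → z = -198/5
  (0, 9) → z = -81

p = 0, q = 22/5, maximum z = -198/5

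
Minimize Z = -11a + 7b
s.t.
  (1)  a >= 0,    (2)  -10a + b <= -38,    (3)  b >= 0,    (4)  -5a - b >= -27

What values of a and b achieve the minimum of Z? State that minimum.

a = 27/5, b = 0, minimum Z = -297/5

Corner points and Z = -11a + 7b:
  (19/5, 0) → Z = -209/5
  (13/3, 16/3) → Z = -31/3
  (27/5, 0) → Z = -297/5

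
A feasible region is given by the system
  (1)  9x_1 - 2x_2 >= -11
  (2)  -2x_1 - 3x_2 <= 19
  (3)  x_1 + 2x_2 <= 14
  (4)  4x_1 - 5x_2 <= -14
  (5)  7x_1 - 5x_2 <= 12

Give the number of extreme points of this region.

3

Intersecting each pair of boundary lines and keeping only the points that satisfy every inequality leaves:
  (3/10, 137/20)
  (-27/37, 82/37)
  (42/13, 70/13)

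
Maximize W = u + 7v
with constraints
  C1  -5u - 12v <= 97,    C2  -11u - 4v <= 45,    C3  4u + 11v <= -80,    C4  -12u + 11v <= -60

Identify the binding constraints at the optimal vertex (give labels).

C3 and C4

Feasible corners and W = u + 7v:
  (-19/14, -421/56) → W = -3023/56
  (-255/169, -1200/169) → W = -8655/169
  (-5/4, -75/11) → W = -2155/44
The feasible region is unbounded (it extends along (11, -4), (12, -5)), but W strictly decreases along every unbounded feasible direction, so there is no improving ray and the maximum is attained at a vertex.

The maximum is at (-5/4, -75/11). Substituting into each constraint, equality holds for C3 and C4; the remaining constraints have slack.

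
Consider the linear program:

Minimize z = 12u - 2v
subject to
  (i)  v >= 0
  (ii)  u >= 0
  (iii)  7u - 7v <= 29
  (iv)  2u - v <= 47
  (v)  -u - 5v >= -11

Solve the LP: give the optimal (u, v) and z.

Corner points and z = 12u - 2v:
  (0, 0) → z = 0
  (29/7, 0) → z = 348/7
  (0, 11/5) → z = -22/5
  (37/7, 8/7) → z = 428/7

u = 0, v = 11/5, minimum z = -22/5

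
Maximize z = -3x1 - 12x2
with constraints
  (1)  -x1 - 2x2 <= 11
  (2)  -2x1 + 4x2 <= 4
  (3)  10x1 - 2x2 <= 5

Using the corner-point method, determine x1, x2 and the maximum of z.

x1 = -6/11, x2 = -115/22, maximum z = 708/11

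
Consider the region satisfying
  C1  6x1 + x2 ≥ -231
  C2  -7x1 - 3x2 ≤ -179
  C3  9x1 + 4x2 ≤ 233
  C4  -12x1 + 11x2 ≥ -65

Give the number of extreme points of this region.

3

Intersecting each pair of boundary lines and keeping only the points that satisfy every inequality leaves:
  (17, 20)
  (2164/113, 1693/113)
  (941/49, 737/49)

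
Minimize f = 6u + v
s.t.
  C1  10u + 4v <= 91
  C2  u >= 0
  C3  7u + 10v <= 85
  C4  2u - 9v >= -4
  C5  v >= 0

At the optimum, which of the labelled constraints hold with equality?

Corner points and f = 6u + v:
  (803/98, 111/49) → f = 360/7
  (91/10, 0) → f = 273/5
  (0, 4/9) → f = 4/9
  (0, 0) → f = 0

The minimum is at (0, 0). Substituting into each constraint, equality holds for C2 and C5; the remaining constraints have slack.

C2 and C5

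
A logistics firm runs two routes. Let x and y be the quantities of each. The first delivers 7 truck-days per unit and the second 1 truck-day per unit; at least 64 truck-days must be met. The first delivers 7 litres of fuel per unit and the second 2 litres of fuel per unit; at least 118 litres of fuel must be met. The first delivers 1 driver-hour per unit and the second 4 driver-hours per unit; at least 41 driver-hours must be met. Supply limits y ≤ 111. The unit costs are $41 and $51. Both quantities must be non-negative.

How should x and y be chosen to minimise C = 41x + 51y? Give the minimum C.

Vertices and C = 41x + 51y:
  (0, 64) → C = 3264
  (0, 111) → C = 5661
  (41, 0) → C = 1681
  (10/7, 54) → C = 19688/7
  (15, 13/2) → C = 1893/2
The feasible region is unbounded (it extends along (1, 0)), but C strictly increases along every unbounded feasible direction, so there is no improving ray and the minimum is attained at a vertex.

At the optimal vertex, 7x + 2y = 118 and x + 4y = 41.
Solving simultaneously gives x = 15, y = 13/2.

x = 15, y = 13/2, minimum C = 1893/2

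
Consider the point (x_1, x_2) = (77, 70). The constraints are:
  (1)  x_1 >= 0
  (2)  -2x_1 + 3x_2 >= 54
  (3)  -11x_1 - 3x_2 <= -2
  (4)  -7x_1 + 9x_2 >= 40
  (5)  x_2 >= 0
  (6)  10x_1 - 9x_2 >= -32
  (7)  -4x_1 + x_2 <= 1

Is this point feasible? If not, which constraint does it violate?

(1): 77 ≥ 0 ✓
(2): 56 ≥ 54 ✓
(3): -1057 ≤ -2 ✓
(4): 91 ≥ 40 ✓
(5): 70 ≥ 0 ✓
(6): 140 ≥ -32 ✓
(7): -238 ≤ 1 ✓

feasible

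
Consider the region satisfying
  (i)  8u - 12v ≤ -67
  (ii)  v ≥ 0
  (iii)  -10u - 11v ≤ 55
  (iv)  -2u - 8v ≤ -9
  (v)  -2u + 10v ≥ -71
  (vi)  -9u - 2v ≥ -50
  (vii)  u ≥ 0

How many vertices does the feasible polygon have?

Pairwise boundary intersections that survive every other constraint:
  (233/62, 1003/124)
  (0, 67/12)
  (0, 25)

3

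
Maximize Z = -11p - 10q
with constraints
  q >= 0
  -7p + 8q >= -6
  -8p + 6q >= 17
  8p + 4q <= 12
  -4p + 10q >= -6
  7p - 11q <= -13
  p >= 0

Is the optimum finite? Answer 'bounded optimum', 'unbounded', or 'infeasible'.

Extreme points and Z = -11p - 10q:
  (1/20, 29/10) → Z = -591/20
  (0, 17/6) → Z = -85/3
  (0, 3) → Z = -30
The feasible region has finitely many vertices and no improving ray; the maximum is -85/3 at (0, 17/6).

bounded optimum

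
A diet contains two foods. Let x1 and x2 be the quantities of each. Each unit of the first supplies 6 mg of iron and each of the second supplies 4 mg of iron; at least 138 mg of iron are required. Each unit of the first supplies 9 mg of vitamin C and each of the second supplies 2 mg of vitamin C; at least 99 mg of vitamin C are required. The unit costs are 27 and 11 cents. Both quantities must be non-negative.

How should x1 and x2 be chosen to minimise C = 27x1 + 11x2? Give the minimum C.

Extreme points and C = 27x1 + 11x2:
  (0, 99/2) → C = 1089/2
  (23, 0) → C = 621
  (5, 27) → C = 432
The feasible region is unbounded (it extends along (0, 1), (1, 0)), but C strictly increases along every unbounded feasible direction, so there is no improving ray and the minimum is attained at a vertex.

x1 = 5, x2 = 27, minimum C = 432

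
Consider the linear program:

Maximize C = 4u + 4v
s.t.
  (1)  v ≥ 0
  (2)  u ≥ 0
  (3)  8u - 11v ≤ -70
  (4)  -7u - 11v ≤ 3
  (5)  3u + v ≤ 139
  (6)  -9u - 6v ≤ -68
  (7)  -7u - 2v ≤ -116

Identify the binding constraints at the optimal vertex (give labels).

Corner points and C = 4u + 4v:
  (0, 139) → C = 556
  (0, 58) → C = 232
  (1459/41, 1322/41) → C = 11124/41
  (1136/93, 1418/93) → C = 10216/93

The maximum is at (0, 139). Substituting into each constraint, equality holds for (2) and (5); the remaining constraints have slack.

(2) and (5)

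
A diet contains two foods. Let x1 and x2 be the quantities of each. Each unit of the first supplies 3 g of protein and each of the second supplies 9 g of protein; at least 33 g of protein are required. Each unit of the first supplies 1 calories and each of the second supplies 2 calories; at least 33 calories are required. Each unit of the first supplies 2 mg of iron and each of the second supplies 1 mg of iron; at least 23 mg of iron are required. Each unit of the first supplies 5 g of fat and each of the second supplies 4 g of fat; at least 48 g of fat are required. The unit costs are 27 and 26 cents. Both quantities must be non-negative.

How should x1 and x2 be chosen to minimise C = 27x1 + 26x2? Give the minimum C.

x1 = 13/3, x2 = 43/3, minimum C = 1469/3

Feasible corners and C = 27x1 + 26x2:
  (0, 23) → C = 598
  (33, 0) → C = 891
  (13/3, 43/3) → C = 1469/3
The feasible region is unbounded (it extends along (0, 1), (1, 0)), but C strictly increases along every unbounded feasible direction, so there is no improving ray and the minimum is attained at a vertex.

The optimum lies where x1 + 2x2 = 33 and 2x1 + x2 = 23.
Solving simultaneously gives x1 = 13/3, x2 = 43/3.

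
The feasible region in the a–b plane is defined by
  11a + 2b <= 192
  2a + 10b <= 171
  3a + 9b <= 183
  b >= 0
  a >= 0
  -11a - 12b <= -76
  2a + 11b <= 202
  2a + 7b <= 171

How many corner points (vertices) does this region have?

5

Of the 28 pairwise boundary intersections, those satisfying every inequality are:
  (789/53, 1497/106)
  (192/11, 0)
  (0, 171/10)
  (76/11, 0)
  (0, 19/3)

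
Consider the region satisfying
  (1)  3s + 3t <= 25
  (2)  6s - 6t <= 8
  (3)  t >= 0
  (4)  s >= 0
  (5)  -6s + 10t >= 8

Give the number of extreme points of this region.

Pairwise boundary intersections that survive every other constraint:
  (0, 25/3)
  (113/24, 29/8)
  (0, 4/5)

3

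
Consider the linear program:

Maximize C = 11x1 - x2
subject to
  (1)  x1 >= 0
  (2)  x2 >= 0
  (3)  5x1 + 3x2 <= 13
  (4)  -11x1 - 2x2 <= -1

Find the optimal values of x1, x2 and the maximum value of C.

x1 = 13/5, x2 = 0, maximum C = 143/5

Extreme points and C = 11x1 - x2:
  (0, 13/3) → C = -13/3
  (0, 1/2) → C = -1/2
  (13/5, 0) → C = 143/5
  (1/11, 0) → C = 1

The optimum lies where x2 = 0 and 5x1 + 3x2 = 13.
Solving simultaneously gives x1 = 13/5, x2 = 0.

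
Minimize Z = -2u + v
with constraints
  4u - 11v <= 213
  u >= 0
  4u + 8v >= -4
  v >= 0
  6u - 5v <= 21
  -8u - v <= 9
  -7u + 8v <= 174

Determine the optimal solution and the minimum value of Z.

u = 1038/13, v = 1191/13, minimum Z = -885/13

Extreme points and Z = -2u + v:
  (0, 0) → Z = 0
  (0, 87/4) → Z = 87/4
  (7/2, 0) → Z = -7
  (1038/13, 1191/13) → Z = -885/13

The optimum lies where 6u - 5v = 21 and -7u + 8v = 174.
Solving simultaneously gives u = 1038/13, v = 1191/13.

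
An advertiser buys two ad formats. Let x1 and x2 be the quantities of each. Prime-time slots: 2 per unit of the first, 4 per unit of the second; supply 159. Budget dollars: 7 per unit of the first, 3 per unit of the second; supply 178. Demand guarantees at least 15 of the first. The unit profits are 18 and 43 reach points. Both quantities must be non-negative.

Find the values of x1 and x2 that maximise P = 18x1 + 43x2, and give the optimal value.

x1 = 15, x2 = 73/3, maximum P = 3949/3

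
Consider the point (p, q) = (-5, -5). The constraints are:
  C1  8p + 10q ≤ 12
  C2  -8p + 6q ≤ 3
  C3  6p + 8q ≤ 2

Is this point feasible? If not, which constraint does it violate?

not feasible — violates C2

Constraint C2: -8p + 6q = 10, which is not ≤ 3. All other constraints are satisfied.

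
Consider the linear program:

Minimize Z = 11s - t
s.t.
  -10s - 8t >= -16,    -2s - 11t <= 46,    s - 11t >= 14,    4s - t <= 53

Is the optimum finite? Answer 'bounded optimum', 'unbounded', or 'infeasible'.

Extreme points and Z = 11s - t:
  (272/47, -246/47) → Z = 3238/47
  (144/59, -62/59) → Z = 1646/59
  (-32/3, -74/33) → Z = -1266/11
The feasible region has finitely many vertices and no improving ray; the minimum is -1266/11 at (-32/3, -74/33).

bounded optimum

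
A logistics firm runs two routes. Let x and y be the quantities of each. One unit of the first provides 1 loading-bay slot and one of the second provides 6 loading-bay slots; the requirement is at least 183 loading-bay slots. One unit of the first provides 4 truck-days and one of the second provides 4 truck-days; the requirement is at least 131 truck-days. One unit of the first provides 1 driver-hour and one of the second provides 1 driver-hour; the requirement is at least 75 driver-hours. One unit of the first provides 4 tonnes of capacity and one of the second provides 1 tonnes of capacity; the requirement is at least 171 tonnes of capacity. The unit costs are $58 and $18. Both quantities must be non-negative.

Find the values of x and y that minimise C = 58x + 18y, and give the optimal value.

Vertices and C = 58x + 18y:
  (0, 171) → C = 3078
  (183, 0) → C = 10614
  (267/5, 108/5) → C = 3486
  (32, 43) → C = 2630
The feasible region is unbounded (it extends along (0, 1), (1, 0)), but C strictly increases along every unbounded feasible direction, so there is no improving ray and the minimum is attained at a vertex.

x = 32, y = 43, minimum C = 2630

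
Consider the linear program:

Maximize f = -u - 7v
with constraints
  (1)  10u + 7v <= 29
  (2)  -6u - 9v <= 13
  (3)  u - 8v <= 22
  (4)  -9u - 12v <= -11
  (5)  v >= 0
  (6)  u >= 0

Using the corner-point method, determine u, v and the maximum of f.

u = 11/9, v = 0, maximum f = -11/9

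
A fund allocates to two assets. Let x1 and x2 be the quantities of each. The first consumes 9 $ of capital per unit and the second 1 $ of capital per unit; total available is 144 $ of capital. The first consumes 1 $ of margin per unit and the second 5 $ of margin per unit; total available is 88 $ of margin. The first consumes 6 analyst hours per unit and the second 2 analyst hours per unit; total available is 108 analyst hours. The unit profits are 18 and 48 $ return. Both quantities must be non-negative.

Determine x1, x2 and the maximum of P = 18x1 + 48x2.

Feasible corners and P = 18x1 + 48x2:
  (0, 0) → P = 0
  (0, 88/5) → P = 4224/5
  (16, 0) → P = 288
  (15, 9) → P = 702
  (13, 15) → P = 954

The binding constraints are x1 + 5x2 = 88 and 6x1 + 2x2 = 108.
Solving simultaneously gives x1 = 13, x2 = 15.

x1 = 13, x2 = 15, maximum P = 954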